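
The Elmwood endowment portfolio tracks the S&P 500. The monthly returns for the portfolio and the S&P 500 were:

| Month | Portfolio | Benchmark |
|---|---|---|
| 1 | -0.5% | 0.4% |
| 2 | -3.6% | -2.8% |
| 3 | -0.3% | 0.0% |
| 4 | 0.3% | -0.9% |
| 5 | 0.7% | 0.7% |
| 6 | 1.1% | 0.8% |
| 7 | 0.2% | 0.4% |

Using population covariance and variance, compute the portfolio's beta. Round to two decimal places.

1.08

r̄p = -0.3000%,  r̄m = -0.2000%
Cov = Σ(rp − r̄p)(rm − r̄m) / 7 = 1.5200
Var(rm) = Σ(rm − r̄m)² / 7 = 1.4029
β = Cov / Var = 1.5200 / 1.4029 = 1.0835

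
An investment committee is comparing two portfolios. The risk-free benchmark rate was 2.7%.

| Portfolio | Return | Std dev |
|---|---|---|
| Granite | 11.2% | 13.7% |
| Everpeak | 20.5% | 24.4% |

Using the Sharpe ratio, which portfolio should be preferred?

Granite: Sharpe ratio = (11.2% − 2.7%) / 13.7% = 0.620
Everpeak: Sharpe ratio = (20.5% − 2.7%) / 24.4% = 0.730
Highest: Everpeak (0.730).

Everpeak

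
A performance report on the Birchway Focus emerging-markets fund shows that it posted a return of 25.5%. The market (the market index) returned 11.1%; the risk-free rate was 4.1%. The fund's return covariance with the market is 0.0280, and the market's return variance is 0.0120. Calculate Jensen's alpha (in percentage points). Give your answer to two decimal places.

β = Cov / Var = 0.0280 / 0.0120 = 2.3333
E[R] = Rf + β(Rm − Rf) = 4.1% + 2.3333 × (11.1% − 4.1%) = 20.4331%
α = Rp − E[R] = 25.5% − 20.4331% = 5.0669

5.07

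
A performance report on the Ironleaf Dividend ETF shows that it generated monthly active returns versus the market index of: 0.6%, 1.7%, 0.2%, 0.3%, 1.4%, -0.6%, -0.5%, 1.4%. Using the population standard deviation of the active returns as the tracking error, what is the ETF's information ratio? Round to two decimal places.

0.69

Mean return r̄ = 4.50 / 8 = 0.5625%
Population std dev = √[5.3788 / 8] = 0.8200%
IR = r̄ / tracking error = 0.5625 / 0.8200 = 0.6860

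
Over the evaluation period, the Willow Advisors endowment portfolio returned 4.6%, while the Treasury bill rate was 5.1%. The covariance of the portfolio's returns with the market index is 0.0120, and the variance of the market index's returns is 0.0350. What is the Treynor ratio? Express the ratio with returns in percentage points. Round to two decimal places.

-1.46

β = Cov / Var = 0.0120 / 0.0350 = 0.3429
Treynor = (Rp − Rf) / β = (4.6% − 5.1%) / 0.3429 = -0.50 / 0.3429 = -1.4582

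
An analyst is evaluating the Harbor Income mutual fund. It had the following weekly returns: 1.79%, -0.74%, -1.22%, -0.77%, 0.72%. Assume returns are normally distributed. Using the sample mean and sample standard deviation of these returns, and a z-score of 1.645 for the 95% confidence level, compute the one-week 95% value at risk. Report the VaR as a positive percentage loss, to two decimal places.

r̄ = (1.79 − 0.74 − 1.22 − 0.77 + 0.72) / 5 = -0.220 / 5 = -0.0440%
Σ(r − r̄)² = 6.3417; sample σ = √(6.3417/4) = 1.2591%
VaR = −(r̄ − z·σ) = −(-0.0440 − 1.645 × 1.2591) = −(-2.1152) = 2.1152%

2.12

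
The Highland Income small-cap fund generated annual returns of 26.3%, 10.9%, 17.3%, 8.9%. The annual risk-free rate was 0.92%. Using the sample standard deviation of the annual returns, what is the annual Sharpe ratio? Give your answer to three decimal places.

r̄ = (26.3 + 10.9 + 17.3 + 8.9) / 4 = 63.40 / 4 = 15.8500%
Σ(r − r̄)² = (26.3 − 15.8500)² + (10.9 − 15.8500)² + (17.3 − 15.8500)² + … = 184.1100
sample σ = √(184.1100 / 3) = √61.3700 = 7.8339%
Sharpe = (r̄ − rf) / σ = (15.8500 − 0.92) / 7.8339 = 14.9300 / 7.8339 = 1.9058

1.906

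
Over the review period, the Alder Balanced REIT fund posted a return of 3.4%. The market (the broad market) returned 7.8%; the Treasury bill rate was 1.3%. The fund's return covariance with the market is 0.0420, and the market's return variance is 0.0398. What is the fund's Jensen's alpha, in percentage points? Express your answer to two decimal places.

-4.76

β = Cov / Var = 0.0420 / 0.0398 = 1.0553
E[R] = Rf + β(Rm − Rf) = 1.3% + 1.0553 × (7.8% − 1.3%) = 8.1595%
α = Rp − E[R] = 3.4% − 8.1595% = -4.7595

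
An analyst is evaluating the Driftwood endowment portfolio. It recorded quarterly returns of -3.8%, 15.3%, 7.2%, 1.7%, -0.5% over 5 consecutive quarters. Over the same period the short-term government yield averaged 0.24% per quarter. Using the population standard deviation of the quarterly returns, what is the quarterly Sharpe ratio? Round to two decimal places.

μ = (-3.8 + 15.3 + 7.2 + 1.7 − 0.5) / 5 = 19.90 / 5 = 3.9800%
Population std dev = √[224.3080 / 5] = 6.6979%
Sharpe = (μ − rf) / σ = (3.9800 − 0.24) / 6.6979 = 3.7400 / 6.6979 = 0.5584

0.56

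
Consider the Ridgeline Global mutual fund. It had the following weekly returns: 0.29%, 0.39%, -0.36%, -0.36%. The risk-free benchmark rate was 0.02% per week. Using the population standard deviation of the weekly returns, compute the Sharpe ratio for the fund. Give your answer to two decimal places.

r̄ = (0.29 + 0.39 − 0.36 − 0.36) / 4 = -0.0100%
Σ(r − r̄)² = (0.29 − (-0.0100))² + (0.39 − (-0.0100))² + … = 0.4950
σ = √[0.4950 / 4] = 0.3518%
Sharpe = (r̄ − rf) / σ = (-0.0100 − 0.02) / 0.3518 = -0.0300 / 0.3518 = -0.0853

-0.09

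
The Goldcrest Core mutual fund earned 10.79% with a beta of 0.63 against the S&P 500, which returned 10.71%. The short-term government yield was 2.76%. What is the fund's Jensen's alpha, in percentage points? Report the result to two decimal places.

CAPM expected return = Rf + β(Rm − Rf) = 2.76% + 0.63 × (10.71% − 2.76%) = 2.76 + 0.63 × 7.95 = 7.7685%
Jensen's α = Rp − E[R] = 10.79% − 7.7685% = 3.0215

3.02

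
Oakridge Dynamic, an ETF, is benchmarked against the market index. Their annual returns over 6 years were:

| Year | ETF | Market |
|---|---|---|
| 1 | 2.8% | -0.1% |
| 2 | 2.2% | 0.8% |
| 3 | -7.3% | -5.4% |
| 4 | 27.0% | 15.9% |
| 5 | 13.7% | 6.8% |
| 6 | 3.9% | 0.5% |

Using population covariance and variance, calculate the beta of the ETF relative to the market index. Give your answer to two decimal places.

1.60

r̄p = 7.0500%,  r̄m = 3.0833%
Cov = Σ(rp − r̄p)(rm − r̄m) / 6 = 72.4808
Var(rm) = Σ(rm − r̄m)² / 6 = 45.3447
β = Cov / Var = 72.4808 / 45.3447 = 1.5984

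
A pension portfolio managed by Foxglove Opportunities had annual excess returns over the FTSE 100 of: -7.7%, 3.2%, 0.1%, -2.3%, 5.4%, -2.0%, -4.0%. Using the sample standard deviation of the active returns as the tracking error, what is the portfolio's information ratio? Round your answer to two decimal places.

r̄ = (-7.7 + 3.2 + 0.1 − 2.3 + 5.4 − 2 − 4) / 7 = -7.30 / 7 = -1.0429%
Σ(r − r̄)² = (-7.7 − (-1.0429))² + (3.2 − (-1.0429))² + (0.1 − (-1.0429))² + … = 116.3771
σ = √[116.3771 / 6] = 4.4041%
IR = r̄ / tracking error = -1.0429 / 4.4041 = -0.2368

-0.24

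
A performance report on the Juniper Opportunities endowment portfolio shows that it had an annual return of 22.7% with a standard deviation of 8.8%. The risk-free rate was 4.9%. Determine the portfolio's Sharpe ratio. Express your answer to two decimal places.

2.02

Sharpe = (Rp − Rf) / σp = (22.7% − 4.9%) / 8.8% = 17.80% / 8.8% = 2.0227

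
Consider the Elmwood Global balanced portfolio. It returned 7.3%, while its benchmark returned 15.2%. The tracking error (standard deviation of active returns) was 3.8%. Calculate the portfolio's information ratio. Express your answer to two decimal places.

IR = (Rp − Rb) / TE = (7.3% − 15.2%) / 3.8% = -7.90% / 3.8% = -2.0789

-2.08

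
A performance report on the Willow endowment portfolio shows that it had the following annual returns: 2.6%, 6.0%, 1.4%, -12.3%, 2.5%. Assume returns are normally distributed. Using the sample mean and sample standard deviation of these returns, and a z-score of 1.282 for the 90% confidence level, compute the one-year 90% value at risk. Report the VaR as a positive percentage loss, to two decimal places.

9.08

Mean return r̄ = 0.20 / 5 = 0.0400%
Σ(r − r̄)² = (2.6 − 0.0400)² + (6 − 0.0400)² + … = 202.2520
σ = √[202.2520 / 4] = 7.1108%
VaR = −(r̄ − z·σ) = −(0.0400 − 1.282 × 7.1108) = −(-9.0760) = 9.0760%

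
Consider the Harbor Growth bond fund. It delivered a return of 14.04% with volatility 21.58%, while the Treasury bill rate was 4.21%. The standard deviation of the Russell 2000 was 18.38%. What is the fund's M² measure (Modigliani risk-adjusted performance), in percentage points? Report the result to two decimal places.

12.58

Sharpe = (Rp − Rf) / σp = (14.04% − 4.21%) / 21.58% = 0.4555
M² = Rf + Sharpe × σm = 4.21% + 0.4555 × 18.38% = 12.5821%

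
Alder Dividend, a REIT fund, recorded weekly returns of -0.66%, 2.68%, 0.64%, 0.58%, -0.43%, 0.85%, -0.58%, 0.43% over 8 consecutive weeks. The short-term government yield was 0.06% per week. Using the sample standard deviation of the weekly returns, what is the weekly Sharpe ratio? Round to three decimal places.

0.349

r̄ = (-0.66 + 2.68 + 0.64 + 0.58 − 0.43 + 0.85 − 0.58 + 0.43) / 8 = 0.4388%
Sample σ = √[Σ(r − r̄)² / 7] = √[8.2527 / 7] = √1.1790 = 1.0858%
Sharpe = (r̄ − rf) / σ = (0.4388 − 0.06) / 1.0858 = 0.3788 / 1.0858 = 0.3489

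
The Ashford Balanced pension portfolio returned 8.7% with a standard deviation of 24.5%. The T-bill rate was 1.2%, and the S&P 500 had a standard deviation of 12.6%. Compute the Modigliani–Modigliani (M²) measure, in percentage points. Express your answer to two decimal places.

Sharpe = (Rp − Rf) / σp = (8.7% − 1.2%) / 24.5% = 0.3061
M² = Rf + Sharpe × σm = 1.2% + 0.3061 × 12.6% = 5.0569%

5.06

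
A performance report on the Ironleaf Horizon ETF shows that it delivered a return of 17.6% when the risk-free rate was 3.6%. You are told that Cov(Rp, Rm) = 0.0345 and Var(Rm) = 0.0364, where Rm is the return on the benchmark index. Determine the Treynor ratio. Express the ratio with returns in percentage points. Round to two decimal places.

β = Cov / Var = 0.0345 / 0.0364 = 0.9478
Treynor = (Rp − Rf) / β = (17.6% − 3.6%) / 0.9478 = 14.00 / 0.9478 = 14.7710

14.77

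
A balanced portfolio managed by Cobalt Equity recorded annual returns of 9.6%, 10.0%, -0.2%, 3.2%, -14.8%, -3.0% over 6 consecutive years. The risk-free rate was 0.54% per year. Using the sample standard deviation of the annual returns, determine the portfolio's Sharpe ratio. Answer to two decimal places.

Mean return r̄ = 4.80 / 6 = 0.8000%
Sample std dev = √[426.6400 / 5] = 9.2373%
Sharpe = (r̄ − rf) / σ = (0.8000 − 0.54) / 9.2373 = 0.2600 / 9.2373 = 0.0281

0.03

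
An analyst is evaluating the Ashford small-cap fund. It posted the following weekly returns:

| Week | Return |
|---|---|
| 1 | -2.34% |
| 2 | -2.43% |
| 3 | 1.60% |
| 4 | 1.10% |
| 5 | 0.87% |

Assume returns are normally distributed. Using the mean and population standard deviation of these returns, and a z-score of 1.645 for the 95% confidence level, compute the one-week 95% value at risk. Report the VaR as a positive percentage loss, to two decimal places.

μ = (-2.34 − 2.43 + 1.6 + 1.1 + 0.87) / 5 = -1.200 / 5 = -0.2400%
Σ(r − μ)² = 15.6194; population σ = √(15.6194/5) = 1.7675%
VaR = −(μ − z·σ) = −(-0.2400 − 1.645 × 1.7675) = −(-3.1475) = 3.1475%

3.15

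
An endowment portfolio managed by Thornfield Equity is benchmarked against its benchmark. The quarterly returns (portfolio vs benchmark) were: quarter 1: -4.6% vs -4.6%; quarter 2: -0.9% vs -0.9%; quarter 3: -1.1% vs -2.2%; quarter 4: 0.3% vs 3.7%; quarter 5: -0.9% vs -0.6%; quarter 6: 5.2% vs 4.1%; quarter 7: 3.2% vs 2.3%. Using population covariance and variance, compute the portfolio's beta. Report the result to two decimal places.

0.87

r̄p = 0.1714%,  r̄m = 0.2571%
Cov = Σ(rp − r̄p)(rm − r̄m) / 7 = 7.7731
Var(rm) = Σ(rm − r̄m)² / 7 = 8.9282
β = Cov / Var = 7.7731 / 8.9282 = 0.8706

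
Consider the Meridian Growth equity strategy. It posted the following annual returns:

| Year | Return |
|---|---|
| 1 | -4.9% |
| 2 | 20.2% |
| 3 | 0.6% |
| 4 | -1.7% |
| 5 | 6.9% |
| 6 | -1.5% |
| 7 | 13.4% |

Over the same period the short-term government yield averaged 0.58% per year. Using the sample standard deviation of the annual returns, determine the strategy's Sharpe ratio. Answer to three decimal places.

μ = (-4.9 + 20.2 + 0.6 − 1.7 + 6.9 − 1.5 + 13.4) / 7 = 4.7143%
Sample σ = √[Σ(r − μ)² / 6] = √[509.1486 / 6] = √84.8581 = 9.2118%
Sharpe = (μ − rf) / σ = (4.7143 − 0.58) / 9.2118 = 4.1343 / 9.2118 = 0.4488

0.449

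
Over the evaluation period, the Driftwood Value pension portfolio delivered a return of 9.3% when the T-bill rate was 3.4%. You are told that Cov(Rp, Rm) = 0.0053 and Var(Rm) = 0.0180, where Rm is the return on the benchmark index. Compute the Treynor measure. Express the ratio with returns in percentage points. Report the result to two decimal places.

20.04

β = Cov / Var = 0.0053 / 0.0180 = 0.2944
Treynor = (Rp − Rf) / β = (9.3% − 3.4%) / 0.2944 = 5.90 / 0.2944 = 20.0408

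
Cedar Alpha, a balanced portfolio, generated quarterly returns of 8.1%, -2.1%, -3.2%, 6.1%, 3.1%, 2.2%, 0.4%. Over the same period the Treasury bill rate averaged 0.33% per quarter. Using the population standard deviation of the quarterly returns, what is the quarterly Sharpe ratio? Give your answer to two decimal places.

μ = (8.1 − 2.1 − 3.2 + 6.1 + 3.1 + 2.2 + 0.4) / 7 = 2.0857%
Population std dev = √[101.6286 / 7] = 3.8103%
Sharpe = (μ − rf) / σ = (2.0857 − 0.33) / 3.8103 = 1.7557 / 3.8103 = 0.4608

0.46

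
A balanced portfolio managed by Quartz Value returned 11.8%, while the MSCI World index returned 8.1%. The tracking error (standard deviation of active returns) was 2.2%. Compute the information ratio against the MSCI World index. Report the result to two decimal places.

IR = (Rp − Rb) / TE = (11.8% − 8.1%) / 2.2% = 3.70% / 2.2% = 1.6818

1.68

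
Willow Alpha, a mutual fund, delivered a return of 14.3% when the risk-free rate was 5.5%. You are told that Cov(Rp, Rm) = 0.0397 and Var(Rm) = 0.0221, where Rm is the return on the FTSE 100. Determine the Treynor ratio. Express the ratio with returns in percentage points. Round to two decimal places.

β = Cov / Var = 0.0397 / 0.0221 = 1.7964
Treynor = (Rp − Rf) / β = (14.3% − 5.5%) / 1.7964 = 8.80 / 1.7964 = 4.8987

4.90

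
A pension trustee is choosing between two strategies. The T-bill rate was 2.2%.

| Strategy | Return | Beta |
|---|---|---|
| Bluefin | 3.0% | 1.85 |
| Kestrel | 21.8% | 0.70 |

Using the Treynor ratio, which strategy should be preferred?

Kestrel

Bluefin: Treynor = (3.0% − 2.2%) / 1.85 = 0.432
Kestrel: Treynor = (21.8% − 2.2%) / 0.70 = 28.000
Highest: Kestrel (28.000).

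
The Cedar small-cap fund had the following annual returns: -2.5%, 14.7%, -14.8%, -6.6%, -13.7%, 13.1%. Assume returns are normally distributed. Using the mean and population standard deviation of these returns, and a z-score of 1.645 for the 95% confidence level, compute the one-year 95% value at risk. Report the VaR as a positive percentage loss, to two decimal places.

20.96

r̄ = (-2.5 + 14.7 − 14.8 − 6.6 − 13.7 + 13.1) / 6 = -1.6333%
Σ(r − r̄)² = (-2.5 − (-1.6333))² + (14.7 − (-1.6333))² + … = 828.2333
population σ = √(828.2333 / 6) = √138.0389 = 11.7490%
VaR = −(r̄ − z·σ) = −(-1.6333 − 1.645 × 11.7490) = −(-20.9604) = 20.9604%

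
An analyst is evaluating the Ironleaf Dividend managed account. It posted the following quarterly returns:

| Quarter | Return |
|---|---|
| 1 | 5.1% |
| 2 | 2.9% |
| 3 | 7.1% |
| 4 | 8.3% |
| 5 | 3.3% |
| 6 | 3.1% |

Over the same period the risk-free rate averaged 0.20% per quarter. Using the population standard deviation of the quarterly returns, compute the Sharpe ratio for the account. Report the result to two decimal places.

μ = (5.1 + 2.9 + 7.1 + 8.3 + 3.3 + 3.1) / 6 = 29.80 / 6 = 4.9667%
Population std dev = √[26.2133 / 6] = 2.0902%
Sharpe = (μ − rf) / σ = (4.9667 − 0.2) / 2.0902 = 4.7667 / 2.0902 = 2.2805

2.28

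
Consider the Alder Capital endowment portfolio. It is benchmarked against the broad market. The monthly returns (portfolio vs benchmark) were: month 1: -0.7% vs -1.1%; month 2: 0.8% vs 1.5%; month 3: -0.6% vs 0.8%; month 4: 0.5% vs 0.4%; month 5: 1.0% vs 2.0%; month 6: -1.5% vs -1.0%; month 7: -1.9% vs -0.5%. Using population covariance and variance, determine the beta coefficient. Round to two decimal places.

r̄p = -0.3429%,  r̄m = 0.3000%
Cov = Σ(rp − r̄p)(rm − r̄m) / 7 = 0.9800
Var(rm) = Σ(rm − r̄m)² / 7 = 1.2686
β = Cov / Var = 0.9800 / 1.2686 = 0.7725

0.77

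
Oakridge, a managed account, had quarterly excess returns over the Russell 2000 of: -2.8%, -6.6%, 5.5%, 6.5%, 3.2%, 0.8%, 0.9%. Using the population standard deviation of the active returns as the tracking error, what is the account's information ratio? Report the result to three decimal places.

0.251

Mean return r̄ = 7.50 / 7 = 1.0714%
Σ(r − r̄)² = 127.5543; population σ = √(127.5543/7) = 4.2687%
IR = r̄ / tracking error = 1.0714 / 4.2687 = 0.2510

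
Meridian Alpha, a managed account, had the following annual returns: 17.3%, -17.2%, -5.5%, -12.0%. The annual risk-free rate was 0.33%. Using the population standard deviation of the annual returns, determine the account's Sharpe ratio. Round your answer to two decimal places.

-0.36

r̄ = (17.3 − 17.2 − 5.5 − 12) / 4 = -17.40 / 4 = -4.3500%
Σ(r − r̄)² = (17.3 − (-4.3500))² + (-17.2 − (-4.3500))² + (-5.5 − (-4.3500))² + … = 693.6900
population σ = √(693.6900 / 4) = √173.4225 = 13.1690%
Sharpe = (r̄ − rf) / σ = (-4.3500 − 0.33) / 13.1690 = -4.6800 / 13.1690 = -0.3554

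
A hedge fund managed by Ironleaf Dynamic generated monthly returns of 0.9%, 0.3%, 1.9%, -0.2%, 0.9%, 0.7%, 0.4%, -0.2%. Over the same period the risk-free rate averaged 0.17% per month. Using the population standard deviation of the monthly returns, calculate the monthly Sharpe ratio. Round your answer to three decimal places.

0.651

r̄ = (0.9 + 0.3 + 1.9 − 0.2 + 0.9 + 0.7 + 0.4 − 0.2) / 8 = 4.70 / 8 = 0.5875%
Σ(r − r̄)² = (0.9 − 0.5875)² + (0.3 − 0.5875)² + (1.9 − 0.5875)² + … = 3.2888
population σ = √(3.2888 / 8) = √0.4111 = 0.6412%
Sharpe = (r̄ − rf) / σ = (0.5875 − 0.17) / 0.6412 = 0.4175 / 0.6412 = 0.6511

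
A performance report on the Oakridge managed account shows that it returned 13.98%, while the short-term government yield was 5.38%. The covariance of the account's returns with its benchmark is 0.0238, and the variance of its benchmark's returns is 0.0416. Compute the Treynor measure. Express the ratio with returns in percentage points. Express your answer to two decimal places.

β = Cov / Var = 0.0238 / 0.0416 = 0.5721
Treynor = (Rp − Rf) / β = (13.98% − 5.38%) / 0.5721 = 8.60 / 0.5721 = 15.0323

15.03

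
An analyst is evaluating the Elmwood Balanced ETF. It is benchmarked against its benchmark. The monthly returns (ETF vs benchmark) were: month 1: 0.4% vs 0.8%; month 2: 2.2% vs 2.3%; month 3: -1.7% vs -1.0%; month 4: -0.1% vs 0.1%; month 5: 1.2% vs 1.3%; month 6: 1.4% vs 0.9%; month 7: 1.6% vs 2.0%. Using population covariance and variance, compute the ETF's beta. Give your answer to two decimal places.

r̄p = 0.7143%,  r̄m = 0.9143%
Cov = Σ(rp − r̄p)(rm − r̄m) / 7 = 1.2169
Var(rm) = Σ(rm − r̄m)² / 7 = 1.0841
β = Cov / Var = 1.2169 / 1.0841 = 1.1225

1.12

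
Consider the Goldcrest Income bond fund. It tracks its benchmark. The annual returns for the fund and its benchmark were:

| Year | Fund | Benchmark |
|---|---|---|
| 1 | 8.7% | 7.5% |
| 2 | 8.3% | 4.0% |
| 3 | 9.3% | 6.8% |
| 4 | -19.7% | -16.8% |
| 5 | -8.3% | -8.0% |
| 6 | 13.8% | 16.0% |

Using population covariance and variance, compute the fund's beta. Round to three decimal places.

r̄p = 2.0167%,  r̄m = 1.5833%
Cov = Σ(rp − r̄p)(rm − r̄m) / 6 = 126.7819
Var(rm) = Σ(rm − r̄m)² / 6 = 117.6147
β = Cov / Var = 126.7819 / 117.6147 = 1.0779

1.078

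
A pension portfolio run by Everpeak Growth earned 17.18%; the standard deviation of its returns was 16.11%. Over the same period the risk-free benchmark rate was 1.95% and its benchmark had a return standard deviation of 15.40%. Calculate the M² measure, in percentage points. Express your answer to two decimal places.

16.51

Sharpe = (Rp − Rf) / σp = (17.18% − 1.95%) / 16.11% = 0.9454
M² = Rf + Sharpe × σm = 1.95% + 0.9454 × 15.40% = 16.5092%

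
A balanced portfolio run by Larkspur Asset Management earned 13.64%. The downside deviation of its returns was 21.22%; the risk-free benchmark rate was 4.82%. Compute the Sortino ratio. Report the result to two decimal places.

0.42

Sortino = (Rp − Rf) / σd = (13.64% − 4.82%) / 21.22% = 8.82% / 21.22% = 0.4156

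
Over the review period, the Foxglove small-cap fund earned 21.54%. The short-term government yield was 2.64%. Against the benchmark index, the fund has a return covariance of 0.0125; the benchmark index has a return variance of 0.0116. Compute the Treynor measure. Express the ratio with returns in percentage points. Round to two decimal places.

17.54

β = Cov / Var = 0.0125 / 0.0116 = 1.0776
Treynor = (Rp − Rf) / β = (21.54% − 2.64%) / 1.0776 = 18.90 / 1.0776 = 17.5390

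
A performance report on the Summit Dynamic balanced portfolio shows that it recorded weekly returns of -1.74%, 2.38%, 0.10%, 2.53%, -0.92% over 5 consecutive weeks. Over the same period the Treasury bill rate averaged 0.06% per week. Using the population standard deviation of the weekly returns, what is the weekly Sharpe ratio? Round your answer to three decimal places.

Mean return μ = 2.350 / 5 = 0.4700%
Σ(r − μ)² = (-1.74 − 0.4700)² + (2.38 − 0.4700)² + … = 14.8448
σ = √[14.8448 / 5] = 1.7231%
Sharpe = (μ − rf) / σ = (0.4700 − 0.06) / 1.7231 = 0.4100 / 1.7231 = 0.2379

0.238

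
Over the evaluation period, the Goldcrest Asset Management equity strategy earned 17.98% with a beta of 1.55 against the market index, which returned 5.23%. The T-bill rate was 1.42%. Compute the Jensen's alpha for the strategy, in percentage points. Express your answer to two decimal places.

CAPM expected return = Rf + β(Rm − Rf) = 1.42% + 1.55 × (5.23% − 1.42%) = 1.42 + 1.55 × 3.81 = 7.3255%
Jensen's α = Rp − E[R] = 17.98% − 7.3255% = 10.6545

10.65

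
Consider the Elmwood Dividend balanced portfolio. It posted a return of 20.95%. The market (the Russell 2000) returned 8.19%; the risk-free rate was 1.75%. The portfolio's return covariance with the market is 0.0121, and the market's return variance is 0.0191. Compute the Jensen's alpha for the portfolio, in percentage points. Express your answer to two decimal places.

15.12

β = Cov / Var = 0.0121 / 0.0191 = 0.6335
E[R] = Rf + β(Rm − Rf) = 1.75% + 0.6335 × (8.19% − 1.75%) = 5.8297%
α = Rp − E[R] = 20.95% − 5.8297% = 15.1203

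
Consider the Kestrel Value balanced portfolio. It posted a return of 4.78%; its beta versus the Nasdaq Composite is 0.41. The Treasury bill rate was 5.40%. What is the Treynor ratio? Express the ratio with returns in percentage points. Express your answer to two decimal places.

-1.51

Treynor = (Rp − Rf) / β = (4.78% − 5.40%) / 0.41 = -0.62 / 0.41 = -1.5122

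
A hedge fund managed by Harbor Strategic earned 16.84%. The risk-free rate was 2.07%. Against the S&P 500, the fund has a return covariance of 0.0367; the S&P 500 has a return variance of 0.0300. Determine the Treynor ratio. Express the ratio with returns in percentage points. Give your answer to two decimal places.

β = Cov / Var = 0.0367 / 0.0300 = 1.2233
Treynor = (Rp − Rf) / β = (16.84% − 2.07%) / 1.2233 = 14.77 / 1.2233 = 12.0739

12.07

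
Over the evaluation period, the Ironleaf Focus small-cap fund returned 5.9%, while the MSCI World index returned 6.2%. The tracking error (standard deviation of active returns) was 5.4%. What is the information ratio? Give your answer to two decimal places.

-0.06

IR = (Rp − Rb) / TE = (5.9% − 6.2%) / 5.4% = -0.30% / 5.4% = -0.0556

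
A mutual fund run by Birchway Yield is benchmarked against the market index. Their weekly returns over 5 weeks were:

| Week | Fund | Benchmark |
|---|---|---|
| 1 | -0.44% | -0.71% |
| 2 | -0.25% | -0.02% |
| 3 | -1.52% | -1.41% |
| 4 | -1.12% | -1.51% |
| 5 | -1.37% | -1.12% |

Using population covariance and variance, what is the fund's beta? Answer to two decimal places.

r̄p = -0.9400%,  r̄m = -0.9540%
Cov = Σ(rp − r̄p)(rm − r̄m) / 5 = 0.2405
Var(rm) = Σ(rm − r̄m)² / 5 = 0.2953
β = Cov / Var = 0.2405 / 0.2953 = 0.8144

0.81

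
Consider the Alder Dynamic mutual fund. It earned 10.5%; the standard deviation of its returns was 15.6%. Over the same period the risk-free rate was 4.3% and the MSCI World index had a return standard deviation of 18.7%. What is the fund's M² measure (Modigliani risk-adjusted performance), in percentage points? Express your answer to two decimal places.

11.73

Sharpe = (Rp − Rf) / σp = (10.5% − 4.3%) / 15.6% = 0.3974
M² = Rf + Sharpe × σm = 4.3% + 0.3974 × 18.7% = 11.7314%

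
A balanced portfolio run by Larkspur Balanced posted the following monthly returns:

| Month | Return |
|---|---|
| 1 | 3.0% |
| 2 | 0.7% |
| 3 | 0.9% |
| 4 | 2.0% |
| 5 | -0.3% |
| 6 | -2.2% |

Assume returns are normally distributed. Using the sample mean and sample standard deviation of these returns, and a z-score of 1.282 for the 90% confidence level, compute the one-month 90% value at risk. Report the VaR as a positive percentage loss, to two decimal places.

r̄ = (3 + 0.7 + 0.9 + 2 − 0.3 − 2.2) / 6 = 4.10 / 6 = 0.6833%
Σ(r − r̄)² = (3 − 0.6833)² + (0.7 − 0.6833)² + (0.9 − 0.6833)² + … = 16.4283
sample σ = √(16.4283 / 5) = √3.2857 = 1.8126%
VaR = −(r̄ − z·σ) = −(0.6833 − 1.282 × 1.8126) = −(-1.6405) = 1.6405%

1.64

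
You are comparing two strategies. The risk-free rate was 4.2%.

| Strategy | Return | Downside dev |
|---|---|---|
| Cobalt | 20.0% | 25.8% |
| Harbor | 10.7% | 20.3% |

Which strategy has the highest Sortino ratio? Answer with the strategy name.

Cobalt: Sortino ratio = (20.0% − 4.2%) / 25.8% = 0.612
Harbor: Sortino ratio = (10.7% − 4.2%) / 20.3% = 0.320
Highest: Cobalt (0.612).

Cobalt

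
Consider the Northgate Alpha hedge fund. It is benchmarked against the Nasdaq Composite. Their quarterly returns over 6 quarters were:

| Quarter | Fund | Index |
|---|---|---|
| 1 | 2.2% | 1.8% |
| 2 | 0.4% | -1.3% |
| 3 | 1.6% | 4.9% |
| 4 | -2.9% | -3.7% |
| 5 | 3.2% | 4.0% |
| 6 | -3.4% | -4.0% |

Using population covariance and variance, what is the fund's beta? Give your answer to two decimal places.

0.65

r̄p = 0.1833%,  r̄m = 0.2833%
Cov = Σ(rp − r̄p)(rm − r̄m) / 6 = 8.0164
Var(rm) = Σ(rm − r̄m)² / 6 = 12.3581
β = Cov / Var = 8.0164 / 12.3581 = 0.6487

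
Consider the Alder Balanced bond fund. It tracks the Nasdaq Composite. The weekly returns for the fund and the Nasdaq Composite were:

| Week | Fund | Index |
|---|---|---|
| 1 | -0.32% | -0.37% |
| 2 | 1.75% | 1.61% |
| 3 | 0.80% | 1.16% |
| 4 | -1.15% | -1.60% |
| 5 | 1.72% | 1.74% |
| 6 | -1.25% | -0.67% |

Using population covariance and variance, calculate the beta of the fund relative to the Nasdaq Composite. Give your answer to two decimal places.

r̄p = 0.2583%,  r̄m = 0.3117%
Cov = Σ(rp − r̄p)(rm − r̄m) / 6 = 1.5085
Var(rm) = Σ(rm − r̄m)² / 6 = 1.5880
β = Cov / Var = 1.5085 / 1.5880 = 0.9499

0.95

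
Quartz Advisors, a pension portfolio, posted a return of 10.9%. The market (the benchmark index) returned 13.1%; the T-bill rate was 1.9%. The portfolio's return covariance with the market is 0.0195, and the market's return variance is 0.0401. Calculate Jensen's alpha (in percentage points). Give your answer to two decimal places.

β = Cov / Var = 0.0195 / 0.0401 = 0.4863
E[R] = Rf + β(Rm − Rf) = 1.9% + 0.4863 × (13.1% − 1.9%) = 7.3466%
α = Rp − E[R] = 10.9% − 7.3466% = 3.5534

3.55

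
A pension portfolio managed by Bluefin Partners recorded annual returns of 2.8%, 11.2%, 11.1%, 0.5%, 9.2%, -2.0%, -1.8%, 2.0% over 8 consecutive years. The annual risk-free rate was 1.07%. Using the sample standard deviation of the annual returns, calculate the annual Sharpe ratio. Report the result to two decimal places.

r̄ = (2.8 + 11.2 + 11.1 + 0.5 + 9.2 − 2 − 1.8 + 2) / 8 = 4.1250%
Σ(r − r̄)² = (2.8 − 4.1250)² + (11.2 − 4.1250)² + … = 216.4950
σ = √[216.4950 / 7] = 5.5613%
Sharpe = (r̄ − rf) / σ = (4.1250 − 1.07) / 5.5613 = 3.0550 / 5.5613 = 0.5493

0.55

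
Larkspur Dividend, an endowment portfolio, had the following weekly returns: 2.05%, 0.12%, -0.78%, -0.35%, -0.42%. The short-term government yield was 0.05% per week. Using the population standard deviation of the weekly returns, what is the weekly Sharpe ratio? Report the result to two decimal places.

Mean return r̄ = 0.620 / 5 = 0.1240%
Σ(r − r̄)² = (2.05 − 0.1240)² + (0.12 − 0.1240)² + (-0.78 − 0.1240)² + … = 5.0473
population σ = √(5.0473 / 5) = √1.0095 = 1.0047%
Sharpe = (r̄ − rf) / σ = (0.1240 − 0.05) / 1.0047 = 0.0740 / 1.0047 = 0.0737

0.07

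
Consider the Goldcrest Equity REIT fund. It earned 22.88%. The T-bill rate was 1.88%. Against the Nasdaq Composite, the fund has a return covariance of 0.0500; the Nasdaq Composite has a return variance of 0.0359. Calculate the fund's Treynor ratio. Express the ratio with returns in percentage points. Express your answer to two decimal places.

15.08

β = Cov / Var = 0.0500 / 0.0359 = 1.3928
Treynor = (Rp − Rf) / β = (22.88% − 1.88%) / 1.3928 = 21.00 / 1.3928 = 15.0775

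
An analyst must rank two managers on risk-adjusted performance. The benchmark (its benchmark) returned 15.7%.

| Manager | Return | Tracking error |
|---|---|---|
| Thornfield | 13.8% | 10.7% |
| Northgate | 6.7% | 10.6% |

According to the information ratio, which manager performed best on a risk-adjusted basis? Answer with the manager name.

Thornfield

Thornfield: IR = (13.8% − 15.7%) / 10.7% = -0.178
Northgate: IR = (6.7% − 15.7%) / 10.6% = -0.849
Highest: Thornfield (-0.178).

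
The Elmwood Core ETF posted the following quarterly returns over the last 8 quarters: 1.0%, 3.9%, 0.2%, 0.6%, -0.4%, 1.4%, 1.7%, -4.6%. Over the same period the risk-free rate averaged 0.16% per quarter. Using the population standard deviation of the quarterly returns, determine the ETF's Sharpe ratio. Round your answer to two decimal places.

0.14

Mean return r̄ = 3.80 / 8 = 0.4750%
Σ(r − r̄)² = (1 − 0.4750)² + (3.9 − 0.4750)² + (0.2 − 0.4750)² + … = 40.9750
σ = √[40.9750 / 8] = 2.2632%
Sharpe = (r̄ − rf) / σ = (0.4750 − 0.16) / 2.2632 = 0.3150 / 2.2632 = 0.1392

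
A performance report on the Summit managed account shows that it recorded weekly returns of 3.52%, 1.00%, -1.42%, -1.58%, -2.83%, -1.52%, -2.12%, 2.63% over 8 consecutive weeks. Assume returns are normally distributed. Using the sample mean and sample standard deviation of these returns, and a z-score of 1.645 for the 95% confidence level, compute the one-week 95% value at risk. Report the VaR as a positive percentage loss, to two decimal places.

4.17

Mean return r̄ = -2.320 / 8 = -0.2900%
Σ(r − r̄)² = (3.52 − (-0.2900))² + (1 − (-0.2900))² + (-1.42 − (-0.2900))² + … = 38.9610
σ = √[38.9610 / 7] = 2.3592%
VaR = −(r̄ − z·σ) = −(-0.2900 − 1.645 × 2.3592) = −(-4.1709) = 4.1709%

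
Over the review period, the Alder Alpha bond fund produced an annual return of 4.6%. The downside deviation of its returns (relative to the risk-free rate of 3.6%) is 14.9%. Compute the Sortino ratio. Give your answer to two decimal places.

Sortino = (Rp − Rf) / σd = (4.6% − 3.6%) / 14.9% = 1.00% / 14.9% = 0.0671

0.07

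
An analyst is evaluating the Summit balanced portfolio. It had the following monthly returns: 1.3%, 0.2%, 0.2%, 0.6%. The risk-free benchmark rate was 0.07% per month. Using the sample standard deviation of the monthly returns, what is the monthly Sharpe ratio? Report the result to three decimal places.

0.973

r̄ = (1.3 + 0.2 + 0.2 + 0.6) / 4 = 2.30 / 4 = 0.5750%
Σ(r − r̄)² = (1.3 − 0.5750)² + (0.2 − 0.5750)² + … = 0.8075
σ = √[0.8075 / 3] = 0.5188%
Sharpe = (r̄ − rf) / σ = (0.5750 − 0.07) / 0.5188 = 0.5050 / 0.5188 = 0.9734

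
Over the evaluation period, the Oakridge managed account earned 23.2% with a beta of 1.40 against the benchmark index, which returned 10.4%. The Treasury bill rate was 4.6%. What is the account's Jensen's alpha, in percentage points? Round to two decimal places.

CAPM expected return = Rf + β(Rm − Rf) = 4.6% + 1.40 × (10.4% − 4.6%) = 4.6 + 1.40 × 5.80 = 12.7200%
Jensen's α = Rp − E[R] = 23.2% − 12.7200% = 10.4800

10.48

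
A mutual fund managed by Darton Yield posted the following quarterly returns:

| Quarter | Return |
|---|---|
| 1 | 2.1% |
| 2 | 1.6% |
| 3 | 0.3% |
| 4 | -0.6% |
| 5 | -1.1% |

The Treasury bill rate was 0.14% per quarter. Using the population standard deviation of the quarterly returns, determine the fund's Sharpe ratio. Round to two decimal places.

0.26

μ = (2.1 + 1.6 + 0.3 − 0.6 − 1.1) / 5 = 2.30 / 5 = 0.4600%
Population σ = √[Σ(r − μ)² / 5] = √[7.5720 / 5] = √1.5144 = 1.2306%
Sharpe = (μ − rf) / σ = (0.4600 − 0.14) / 1.2306 = 0.3200 / 1.2306 = 0.2600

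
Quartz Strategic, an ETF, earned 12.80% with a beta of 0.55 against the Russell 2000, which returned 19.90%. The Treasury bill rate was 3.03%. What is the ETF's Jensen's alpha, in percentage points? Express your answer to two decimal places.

0.49

CAPM expected return = Rf + β(Rm − Rf) = 3.03% + 0.55 × (19.90% − 3.03%) = 3.03 + 0.55 × 16.87 = 12.3085%
Jensen's α = Rp − E[R] = 12.80% − 12.3085% = 0.4915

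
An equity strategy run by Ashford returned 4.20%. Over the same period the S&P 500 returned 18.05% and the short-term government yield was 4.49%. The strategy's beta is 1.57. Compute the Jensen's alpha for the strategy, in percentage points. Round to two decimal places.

CAPM expected return = Rf + β(Rm − Rf) = 4.49% + 1.57 × (18.05% − 4.49%) = 4.49 + 1.57 × 13.56 = 25.7792%
Jensen's α = Rp − E[R] = 4.20% − 25.7792% = -21.5792

-21.58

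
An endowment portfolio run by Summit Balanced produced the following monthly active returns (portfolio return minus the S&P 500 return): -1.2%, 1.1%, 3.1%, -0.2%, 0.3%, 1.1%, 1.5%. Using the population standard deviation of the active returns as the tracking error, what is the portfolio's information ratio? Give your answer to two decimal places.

0.64

r̄ = (-1.2 + 1.1 + 3.1 − 0.2 + 0.3 + 1.1 + 1.5) / 7 = 0.8143%
Σ(r − r̄)² = 11.2086; population σ = √(11.2086/7) = 1.2654%
IR = r̄ / tracking error = 0.8143 / 1.2654 = 0.6435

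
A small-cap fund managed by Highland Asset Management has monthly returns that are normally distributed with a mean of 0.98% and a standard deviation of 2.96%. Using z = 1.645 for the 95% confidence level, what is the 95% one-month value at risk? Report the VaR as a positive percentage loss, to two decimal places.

3.89

VaR (as % loss) = −(μ − z·σ) = −(0.98% − 1.645 × 2.96%) = −(-3.8892%) = 3.8892%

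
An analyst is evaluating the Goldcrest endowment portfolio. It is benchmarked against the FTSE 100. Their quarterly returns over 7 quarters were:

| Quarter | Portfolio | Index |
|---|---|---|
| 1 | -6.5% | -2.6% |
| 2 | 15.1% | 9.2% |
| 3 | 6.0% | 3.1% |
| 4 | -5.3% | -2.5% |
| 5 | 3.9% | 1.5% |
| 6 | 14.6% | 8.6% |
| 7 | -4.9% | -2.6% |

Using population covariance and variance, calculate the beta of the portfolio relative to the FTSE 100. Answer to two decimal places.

r̄p = 3.2714%,  r̄m = 2.1000%
Cov = Σ(rp − r̄p)(rm − r̄m) / 7 = 40.5329
Var(rm) = Σ(rm − r̄m)² / 7 = 22.7657
β = Cov / Var = 40.5329 / 22.7657 = 1.7804

1.78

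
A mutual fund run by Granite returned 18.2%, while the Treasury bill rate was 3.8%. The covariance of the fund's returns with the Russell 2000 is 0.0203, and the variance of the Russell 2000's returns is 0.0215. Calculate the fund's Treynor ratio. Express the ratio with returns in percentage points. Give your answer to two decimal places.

15.25

β = Cov / Var = 0.0203 / 0.0215 = 0.9442
Treynor = (Rp − Rf) / β = (18.2% − 3.8%) / 0.9442 = 14.40 / 0.9442 = 15.2510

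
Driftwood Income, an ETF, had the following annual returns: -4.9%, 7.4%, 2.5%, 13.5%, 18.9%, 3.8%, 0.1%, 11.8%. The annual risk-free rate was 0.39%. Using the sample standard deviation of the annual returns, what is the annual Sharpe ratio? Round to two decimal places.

μ = (-4.9 + 7.4 + 2.5 + 13.5 + 18.9 + 3.8 + 0.1 + 11.8) / 8 = 53.10 / 8 = 6.6375%
Sample σ = √[Σ(r − μ)² / 7] = √[425.7188 / 7] = √60.8170 = 7.7985%
Sharpe = (μ − rf) / σ = (6.6375 − 0.39) / 7.7985 = 6.2475 / 7.7985 = 0.8011

0.80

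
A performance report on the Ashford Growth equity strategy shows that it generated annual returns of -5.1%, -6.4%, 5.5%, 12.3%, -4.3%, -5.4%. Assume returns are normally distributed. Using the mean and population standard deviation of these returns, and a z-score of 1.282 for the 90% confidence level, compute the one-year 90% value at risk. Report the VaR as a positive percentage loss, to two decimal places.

9.54

r̄ = (-5.1 − 6.4 + 5.5 + 12.3 − 4.3 − 5.4) / 6 = -3.40 / 6 = -0.5667%
Σ(r − r̄)² = 294.2333; population σ = √(294.2333/6) = 7.0028%
VaR = −(r̄ − z·σ) = −(-0.5667 − 1.282 × 7.0028) = −(-9.5443) = 9.5443%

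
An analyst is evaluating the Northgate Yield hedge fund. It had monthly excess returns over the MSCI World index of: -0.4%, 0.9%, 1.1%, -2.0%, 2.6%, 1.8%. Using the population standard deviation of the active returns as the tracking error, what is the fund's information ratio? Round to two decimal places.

0.44

r̄ = (-0.4 + 0.9 + 1.1 − 2 + 2.6 + 1.8) / 6 = 0.6667%
Population std dev = √[13.5133 / 6] = 1.5007%
IR = r̄ / tracking error = 0.6667 / 1.5007 = 0.4443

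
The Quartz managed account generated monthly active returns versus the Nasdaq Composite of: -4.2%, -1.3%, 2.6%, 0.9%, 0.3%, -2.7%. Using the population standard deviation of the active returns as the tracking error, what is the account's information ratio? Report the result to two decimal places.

-0.32

μ = (-4.2 − 1.3 + 2.6 + 0.9 + 0.3 − 2.7) / 6 = -4.40 / 6 = -0.7333%
Σ(r − μ)² = (-4.2 − (-0.7333))² + (-1.3 − (-0.7333))² + (2.6 − (-0.7333))² + … = 31.0533
population σ = √(31.0533 / 6) = √5.1756 = 2.2750%
IR = μ / tracking error = -0.7333 / 2.2750 = -0.3223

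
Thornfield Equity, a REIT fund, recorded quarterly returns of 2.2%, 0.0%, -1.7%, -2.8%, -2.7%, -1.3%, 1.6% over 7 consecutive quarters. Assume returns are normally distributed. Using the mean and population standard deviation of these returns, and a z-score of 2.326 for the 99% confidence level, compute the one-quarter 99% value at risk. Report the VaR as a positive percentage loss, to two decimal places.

4.97

Mean return r̄ = -4.70 / 7 = -0.6714%
Population std dev = √[23.9543 / 7] = 1.8499%
VaR = −(r̄ − z·σ) = −(-0.6714 − 2.326 × 1.8499) = −(-4.9743) = 4.9743%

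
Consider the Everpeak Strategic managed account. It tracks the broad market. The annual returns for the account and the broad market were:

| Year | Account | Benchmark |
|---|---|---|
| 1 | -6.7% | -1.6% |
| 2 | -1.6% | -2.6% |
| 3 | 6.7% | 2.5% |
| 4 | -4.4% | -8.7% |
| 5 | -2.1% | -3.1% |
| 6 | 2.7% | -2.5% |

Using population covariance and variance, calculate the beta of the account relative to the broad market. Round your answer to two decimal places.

0.86

r̄p = -0.9000%,  r̄m = -2.6667%
Cov = Σ(rp − r̄p)(rm − r̄m) / 6 = 9.2117
Var(rm) = Σ(rm − r̄m)² / 6 = 10.7422
β = Cov / Var = 9.2117 / 10.7422 = 0.8575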